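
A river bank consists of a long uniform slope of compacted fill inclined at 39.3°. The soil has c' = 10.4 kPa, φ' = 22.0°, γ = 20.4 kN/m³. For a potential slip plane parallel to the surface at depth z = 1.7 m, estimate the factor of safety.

For an infinite slope with a slip plane parallel to the surface (no pore pressure): FS = [c' + γz cos²β tanφ'] / [γz sinβ cosβ].
γz = 20.4·1.7 = 34.68 kN/m²
Numerator = 10.4 + 34.68·cos²39.3°·tan22.0° = 10.4 + 34.68·0.5988·0.4040 = 18.791 kPa
Denominator = 34.68·sin39.3°·cos39.3° = 34.68·0.6334·0.7738 = 16.998 kPa
FS = 18.791 / 16.998 = 1.105

FS = 1.11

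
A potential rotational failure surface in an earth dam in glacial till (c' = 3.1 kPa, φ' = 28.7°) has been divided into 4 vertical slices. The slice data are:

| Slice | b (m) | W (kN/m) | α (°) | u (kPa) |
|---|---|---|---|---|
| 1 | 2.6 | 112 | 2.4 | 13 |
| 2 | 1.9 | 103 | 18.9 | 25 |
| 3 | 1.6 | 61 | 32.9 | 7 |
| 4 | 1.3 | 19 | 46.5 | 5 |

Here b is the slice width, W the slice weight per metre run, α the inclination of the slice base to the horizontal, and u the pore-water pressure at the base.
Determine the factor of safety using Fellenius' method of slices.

Ordinary method of slices: FS = Σ[c'·Δl_i + (W_i cosα_i − u_i·Δl_i)·tanφ'] / Σ W_i sinα_i, with Δl_i = b_i / cosα_i.
Slice 1: Δl = 2.6/cos2.4° = 2.602 m; N'_1 = 112·cos2.4° − 13·2.602 = 78.1; c'Δl = 8.07; W sinα = 4.7
Slice 2: Δl = 1.9/cos18.9° = 2.008 m; N'_2 = 103·cos18.9° − 25·2.008 = 47.2; c'Δl = 6.23; W sinα = 33.4
Slice 3: Δl = 1.6/cos32.9° = 1.906 m; N'_3 = 61·cos32.9° − 7·1.906 = 37.9; c'Δl = 5.91; W sinα = 33.1
Slice 4: Δl = 1.3/cos46.5° = 1.889 m; N'_4 = 19·cos46.5° − 5·1.889 = 3.6; c'Δl = 5.85; W sinα = 13.8
Σc'Δl = 26.1 kN/m; ΣN' = 166.8 kN/m; ΣW sinα = 85.0 kN/m
Resisting = 26.1 + 166.8·tan28.7° = 26.1 + 91.3 = 117.4 kN/m
FS = 117.4 / 85.0 = 1.382

FS = 1.38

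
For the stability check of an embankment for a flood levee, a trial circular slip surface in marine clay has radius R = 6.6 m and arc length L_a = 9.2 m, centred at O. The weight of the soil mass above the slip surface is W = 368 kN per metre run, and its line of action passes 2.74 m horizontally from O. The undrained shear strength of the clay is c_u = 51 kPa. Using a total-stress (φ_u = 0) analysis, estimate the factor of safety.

FS = 3.07

Taking moments about the centre O, the resisting moment is provided by the undrained shear strength acting along the arc:
M_R = c_u·L_a·R = 51·9.20·6.6 = 3096.7 kN·m/m
M_D = W·d = 368·2.74 = 1008.3 kN·m/m
FS = M_R / M_D = 3096.7 / 1008.3 = 3.071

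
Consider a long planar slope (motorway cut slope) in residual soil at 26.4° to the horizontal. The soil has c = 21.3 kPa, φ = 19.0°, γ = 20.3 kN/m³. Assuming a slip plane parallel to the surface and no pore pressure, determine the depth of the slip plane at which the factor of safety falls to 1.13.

Setting FS = 1.13 in FS = [c + γz cos²β tanφ] / [γz sinβ cosβ] and solving for z:
z = c / [γ cosβ (FS·sinβ − cosβ·tanφ)]
  = 21.3 / [20.3·cos26.4°·(1.13·sin26.4° − cos26.4°·tan19.0°)]
  = 21.3 / [20.3·0.8957·(1.13·0.4446 − 0.8957·0.3443)]
  = 21.3 / 3.5278 = 6.038 m

z = 6.04 m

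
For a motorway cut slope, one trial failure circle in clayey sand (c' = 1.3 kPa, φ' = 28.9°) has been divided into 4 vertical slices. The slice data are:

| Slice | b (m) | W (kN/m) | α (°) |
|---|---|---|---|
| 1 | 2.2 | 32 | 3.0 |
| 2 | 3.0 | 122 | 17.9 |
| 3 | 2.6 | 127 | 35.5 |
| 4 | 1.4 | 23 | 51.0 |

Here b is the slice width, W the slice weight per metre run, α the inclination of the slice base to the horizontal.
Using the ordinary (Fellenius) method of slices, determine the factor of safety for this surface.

FS = 1.23

Ordinary method of slices: FS = Σ[c'·Δl_i + (W_i cosα_i)·tanφ'] / Σ W_i sinα_i, with Δl_i = b_i / cosα_i.
Slice 1: Δl = 2.2/cos3.0° = 2.203 m; N'_1 = 32·cos3.0° = 32.0; c'Δl = 2.86; W sinα = 1.7
Slice 2: Δl = 3.0/cos17.9° = 3.153 m; N'_2 = 122·cos17.9° = 116.1; c'Δl = 4.10; W sinα = 37.5
Slice 3: Δl = 2.6/cos35.5° = 3.194 m; N'_3 = 127·cos35.5° = 103.4; c'Δl = 4.15; W sinα = 73.7
Slice 4: Δl = 1.4/cos51.0° = 2.225 m; N'_4 = 23·cos51.0° = 14.5; c'Δl = 2.89; W sinα = 17.9
Σc'Δl = 14.0 kN/m; ΣN' = 265.9 kN/m; ΣW sinα = 130.8 kN/m
Resisting = 14.0 + 265.9·tan28.9° = 14.0 + 146.8 = 160.8 kN/m
FS = 160.8 / 130.8 = 1.229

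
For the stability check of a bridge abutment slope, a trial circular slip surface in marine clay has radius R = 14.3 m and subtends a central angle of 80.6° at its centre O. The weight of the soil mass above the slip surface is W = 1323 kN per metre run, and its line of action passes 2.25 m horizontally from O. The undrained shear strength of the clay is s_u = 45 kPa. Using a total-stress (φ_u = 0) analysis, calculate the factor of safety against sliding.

FS = 4.35

Taking moments about the centre O, the resisting moment is provided by the undrained shear strength acting along the arc:
Arc length L_a = R·θ = 14.3·(80.6°·π/180) = 14.3·1.4067 = 20.12 m
M_R = s_u·L_a·R = 45·20.12·14.3 = 12944.8 kN·m/m
M_D = W·d = 1323·2.25 = 2976.8 kN·m/m
FS = M_R / M_D = 12944.8 / 2976.8 = 4.349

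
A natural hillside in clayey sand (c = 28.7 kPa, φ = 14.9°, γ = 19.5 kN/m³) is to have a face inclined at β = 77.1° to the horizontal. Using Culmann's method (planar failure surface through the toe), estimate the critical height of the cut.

H_c = 10.39 m

Culmann's analysis gives the critical failure plane at α_cr = (β + φ)/2 = (77.1 + 14.9)/2 = 46.0°, and the critical height
H_c = (4c/γ) · sinβ cosφ / [1 − cos(β − φ)]
    = (4·28.7/19.5) · sin77.1°·cos14.9° / [1 − cos(62.2°)]
    = 5.887 · 0.9748·0.9664 / [1 − 0.4664]
    = 5.887 · 0.9420 / 0.5336
    = 10.39 m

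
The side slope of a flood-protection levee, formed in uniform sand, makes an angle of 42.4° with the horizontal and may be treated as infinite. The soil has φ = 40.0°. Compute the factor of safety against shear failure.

For a dry cohesionless infinite slope the factor of safety is FS = tanφ / tanβ.
FS = tan40.0° / tan42.4° = 0.8391 / 0.9131 = 0.919

FS = 0.92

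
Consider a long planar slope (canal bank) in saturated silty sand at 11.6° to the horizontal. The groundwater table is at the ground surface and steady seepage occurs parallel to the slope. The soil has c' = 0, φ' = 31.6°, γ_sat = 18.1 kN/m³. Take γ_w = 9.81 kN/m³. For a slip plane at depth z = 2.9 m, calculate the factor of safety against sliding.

FS = 1.37

With seepage parallel to the slope and the water table at the surface, the effective normal stress on the slip plane uses the buoyant unit weight γ' = γ_sat − γ_w while the driving shear stress uses γ_sat:
FS = [c' + γ' z cos²β tanφ'] / [γ_sat z sinβ cosβ]
(For c' = 0 this reduces to FS = (γ'/γ_sat)·tanφ'/tanβ.)
γ' = 18.1 − 9.81 = 8.29 kN/m³
Numerator = 0.0 + 8.29·2.9·cos²11.6°·tan31.6° = 0.0 + 8.29·2.9·0.9596·0.6152 = 14.192 kPa
Denominator = 18.1·2.9·sin11.6°·cos11.6° = 18.1·2.9·0.2011·0.9796 = 10.339 kPa
FS = 14.192 / 10.339 = 1.373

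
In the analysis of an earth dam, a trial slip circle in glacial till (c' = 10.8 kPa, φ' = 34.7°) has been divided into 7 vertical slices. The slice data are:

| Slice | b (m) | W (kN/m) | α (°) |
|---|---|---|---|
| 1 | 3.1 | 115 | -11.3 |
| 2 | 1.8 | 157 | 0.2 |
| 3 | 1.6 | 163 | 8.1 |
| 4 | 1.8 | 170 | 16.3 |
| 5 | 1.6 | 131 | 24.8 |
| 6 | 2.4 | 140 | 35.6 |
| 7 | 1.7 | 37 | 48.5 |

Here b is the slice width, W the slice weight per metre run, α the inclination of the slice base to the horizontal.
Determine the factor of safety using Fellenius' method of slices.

Ordinary method of slices: FS = Σ[c'·Δl_i + (W_i cosα_i)·tanφ'] / Σ W_i sinα_i, with Δl_i = b_i / cosα_i.
Slice 1: Δl = 3.1/cos(-11.3°) = 3.161 m; N'_1 = 115·cos(-11.3°) = 112.8; c'Δl = 34.14; W sinα = -22.5
Slice 2: Δl = 1.8/cos0.2° = 1.800 m; N'_2 = 157·cos0.2° = 157.0; c'Δl = 19.44; W sinα = 0.5
Slice 3: Δl = 1.6/cos8.1° = 1.616 m; N'_3 = 163·cos8.1° = 161.4; c'Δl = 17.45; W sinα = 23.0
Slice 4: Δl = 1.8/cos16.3° = 1.875 m; N'_4 = 170·cos16.3° = 163.2; c'Δl = 20.25; W sinα = 47.7
Slice 5: Δl = 1.6/cos24.8° = 1.763 m; N'_5 = 131·cos24.8° = 118.9; c'Δl = 19.04; W sinα = 54.9
Slice 6: Δl = 2.4/cos35.6° = 2.952 m; N'_6 = 140·cos35.6° = 113.8; c'Δl = 31.88; W sinα = 81.5
Slice 7: Δl = 1.7/cos48.5° = 2.566 m; N'_7 = 37·cos48.5° = 24.5; c'Δl = 27.71; W sinα = 27.7
Σc'Δl = 169.9 kN/m; ΣN' = 851.6 kN/m; ΣW sinα = 212.9 kN/m
Resisting = 169.9 + 851.6·tan34.7° = 169.9 + 589.7 = 759.6 kN/m
FS = 759.6 / 212.9 = 3.569

FS = 3.57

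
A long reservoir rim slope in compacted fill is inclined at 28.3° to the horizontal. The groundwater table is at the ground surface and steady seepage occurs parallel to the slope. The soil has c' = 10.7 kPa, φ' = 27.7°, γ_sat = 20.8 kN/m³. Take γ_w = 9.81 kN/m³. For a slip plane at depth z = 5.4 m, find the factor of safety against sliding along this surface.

With seepage parallel to the slope and the water table at the surface, the effective normal stress on the slip plane uses the buoyant unit weight γ' = γ_sat − γ_w while the driving shear stress uses γ_sat:
FS = [c' + γ' z cos²β tanφ'] / [γ_sat z sinβ cosβ]
γ' = 20.8 − 9.81 = 10.99 kN/m³
Numerator = 10.7 + 10.99·5.4·cos²28.3°·tan27.7° = 10.7 + 10.99·5.4·0.7752·0.5250 = 34.854 kPa
Denominator = 20.8·5.4·sin28.3°·cos28.3° = 20.8·5.4·0.4741·0.8805 = 46.885 kPa
FS = 34.854 / 46.885 = 0.743

FS = 0.74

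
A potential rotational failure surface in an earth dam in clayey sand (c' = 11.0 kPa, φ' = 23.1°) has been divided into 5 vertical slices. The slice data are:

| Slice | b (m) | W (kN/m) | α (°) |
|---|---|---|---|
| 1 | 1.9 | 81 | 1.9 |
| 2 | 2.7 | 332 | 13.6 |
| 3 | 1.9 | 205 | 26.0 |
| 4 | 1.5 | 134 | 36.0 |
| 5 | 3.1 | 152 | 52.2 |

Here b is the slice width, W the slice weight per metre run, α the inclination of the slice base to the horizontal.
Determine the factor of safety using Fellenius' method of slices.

Ordinary method of slices: FS = Σ[c'·Δl_i + (W_i cosα_i)·tanφ'] / Σ W_i sinα_i, with Δl_i = b_i / cosα_i.
Slice 1: Δl = 1.9/cos1.9° = 1.901 m; N'_1 = 81·cos1.9° = 81.0; c'Δl = 20.91; W sinα = 2.7
Slice 2: Δl = 2.7/cos13.6° = 2.778 m; N'_2 = 332·cos13.6° = 322.7; c'Δl = 30.56; W sinα = 78.1
Slice 3: Δl = 1.9/cos26.0° = 2.114 m; N'_3 = 205·cos26.0° = 184.3; c'Δl = 23.25; W sinα = 89.9
Slice 4: Δl = 1.5/cos36.0° = 1.854 m; N'_4 = 134·cos36.0° = 108.4; c'Δl = 20.40; W sinα = 78.8
Slice 5: Δl = 3.1/cos52.2° = 5.058 m; N'_5 = 152·cos52.2° = 93.2; c'Δl = 55.64; W sinα = 120.1
Σc'Δl = 150.8 kN/m; ΣN' = 789.5 kN/m; ΣW sinα = 369.5 kN/m
Resisting = 150.8 + 789.5·tan23.1° = 150.8 + 336.7 = 487.5 kN/m
FS = 487.5 / 369.5 = 1.319

FS = 1.32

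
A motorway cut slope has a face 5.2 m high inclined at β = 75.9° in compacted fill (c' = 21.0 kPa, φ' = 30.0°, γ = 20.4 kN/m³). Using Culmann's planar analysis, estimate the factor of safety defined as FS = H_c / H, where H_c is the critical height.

H_c = (4c'/γ) · sinβ cosφ' / [1 − cos(β − φ')]
    = (4·21.0/20.4) · sin75.9°·cos30.0° / [1 − cos45.9°]
    = 4.118 · 0.8399 / 0.3041 = 11.37 m
FS = H_c / H = 11.37 / 5.2 = 2.187

FS = 2.19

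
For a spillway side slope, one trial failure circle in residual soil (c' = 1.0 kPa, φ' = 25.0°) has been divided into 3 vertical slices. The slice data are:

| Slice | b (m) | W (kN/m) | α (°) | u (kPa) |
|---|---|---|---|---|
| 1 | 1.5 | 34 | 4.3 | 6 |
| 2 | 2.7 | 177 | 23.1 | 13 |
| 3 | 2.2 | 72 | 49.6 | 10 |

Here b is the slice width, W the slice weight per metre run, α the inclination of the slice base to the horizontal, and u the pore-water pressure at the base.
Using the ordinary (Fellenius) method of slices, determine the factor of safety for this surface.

Ordinary method of slices: FS = Σ[c'·Δl_i + (W_i cosα_i − u_i·Δl_i)·tanφ'] / Σ W_i sinα_i, with Δl_i = b_i / cosα_i.
Slice 1: Δl = 1.5/cos4.3° = 1.504 m; N'_1 = 34·cos4.3° − 6·1.504 = 24.9; c'Δl = 1.50; W sinα = 2.5
Slice 2: Δl = 2.7/cos23.1° = 2.935 m; N'_2 = 177·cos23.1° − 13·2.935 = 124.6; c'Δl = 2.94; W sinα = 69.4
Slice 3: Δl = 2.2/cos49.6° = 3.394 m; N'_3 = 72·cos49.6° − 10·3.394 = 12.7; c'Δl = 3.39; W sinα = 54.8
Σc'Δl = 7.8 kN/m; ΣN' = 162.2 kN/m; ΣW sinα = 126.8 kN/m
Resisting = 7.8 + 162.2·tan25.0° = 7.8 + 75.7 = 83.5 kN/m
FS = 83.5 / 126.8 = 0.658

FS = 0.66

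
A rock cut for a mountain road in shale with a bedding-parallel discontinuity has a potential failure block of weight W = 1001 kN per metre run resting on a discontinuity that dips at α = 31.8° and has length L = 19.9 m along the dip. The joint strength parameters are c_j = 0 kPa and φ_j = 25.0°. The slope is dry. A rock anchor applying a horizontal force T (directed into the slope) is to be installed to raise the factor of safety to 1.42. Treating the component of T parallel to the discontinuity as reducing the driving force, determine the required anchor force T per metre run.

T = 243 kN/m

Resolving forces along and normal to the sliding plane, with the horizontal anchor force T adding T·sinα to the effective normal force and T·cosα acting up the plane against the driving force:
FS = [c_jL + (W cosα + T sinα) tanφ_j] / [W sinα − T cosα]
Without the anchor: N' = 850.7 kN/m, driving T_d = 527.5 kN/m, resisting R = 0·19.9 + 850.7·tan25.0° = 396.7 kN/m, FS = 0.75.
Setting FS = 1.42 and solving for T:
1.42·(527.5 − T cos31.8°) = 396.7 + T sin31.8°·tan25.0°
T·(sin31.8°·tan25.0° + 1.42·cos31.8°) = 1.42·527.5 − 396.7
T·(0.5270·0.4663 + 1.42·0.8499) = 749.0 − 396.7 = 352.3
T·1.4526 = 352.3
T = 242.5 kN/m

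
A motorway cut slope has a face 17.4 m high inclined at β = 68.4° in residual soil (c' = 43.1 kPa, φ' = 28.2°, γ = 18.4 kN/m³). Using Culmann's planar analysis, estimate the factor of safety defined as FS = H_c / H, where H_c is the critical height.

FS = 1.87

H_c = (4c'/γ) · sinβ cosφ' / [1 − cos(β − φ')]
    = (4·43.1/18.4) · sin68.4°·cos28.2° / [1 − cos40.2°]
    = 9.370 · 0.8194 / 0.2362 = 32.50 m
FS = H_c / H = 32.50 / 17.4 = 1.868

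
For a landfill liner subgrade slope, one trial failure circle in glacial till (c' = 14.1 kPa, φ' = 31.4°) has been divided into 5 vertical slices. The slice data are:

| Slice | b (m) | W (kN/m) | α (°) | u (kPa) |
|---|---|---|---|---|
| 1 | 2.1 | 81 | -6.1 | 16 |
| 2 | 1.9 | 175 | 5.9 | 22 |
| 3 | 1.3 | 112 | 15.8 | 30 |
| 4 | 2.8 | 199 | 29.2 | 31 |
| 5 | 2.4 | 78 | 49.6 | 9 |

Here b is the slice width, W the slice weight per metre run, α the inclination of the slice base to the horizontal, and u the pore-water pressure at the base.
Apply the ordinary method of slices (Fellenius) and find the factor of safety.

Ordinary method of slices: FS = Σ[c'·Δl_i + (W_i cosα_i − u_i·Δl_i)·tanφ'] / Σ W_i sinα_i, with Δl_i = b_i / cosα_i.
Slice 1: Δl = 2.1/cos(-6.1°) = 2.112 m; N'_1 = 81·cos(-6.1°) − 16·2.112 = 46.8; c'Δl = 29.78; W sinα = -8.6
Slice 2: Δl = 1.9/cos5.9° = 1.910 m; N'_2 = 175·cos5.9° − 22·1.910 = 132.1; c'Δl = 26.93; W sinα = 18.0
Slice 3: Δl = 1.3/cos15.8° = 1.351 m; N'_3 = 112·cos15.8° − 30·1.351 = 67.2; c'Δl = 19.05; W sinα = 30.5
Slice 4: Δl = 2.8/cos29.2° = 3.208 m; N'_4 = 199·cos29.2° − 31·3.208 = 74.3; c'Δl = 45.23; W sinα = 97.1
Slice 5: Δl = 2.4/cos49.6° = 3.703 m; N'_5 = 78·cos49.6° − 9·3.703 = 17.2; c'Δl = 52.21; W sinα = 59.4
Σc'Δl = 173.2 kN/m; ΣN' = 337.5 kN/m; ΣW sinα = 196.4 kN/m
Resisting = 173.2 + 337.5·tan31.4° = 173.2 + 206.0 = 379.2 kN/m
FS = 379.2 / 196.4 = 1.931

FS = 1.93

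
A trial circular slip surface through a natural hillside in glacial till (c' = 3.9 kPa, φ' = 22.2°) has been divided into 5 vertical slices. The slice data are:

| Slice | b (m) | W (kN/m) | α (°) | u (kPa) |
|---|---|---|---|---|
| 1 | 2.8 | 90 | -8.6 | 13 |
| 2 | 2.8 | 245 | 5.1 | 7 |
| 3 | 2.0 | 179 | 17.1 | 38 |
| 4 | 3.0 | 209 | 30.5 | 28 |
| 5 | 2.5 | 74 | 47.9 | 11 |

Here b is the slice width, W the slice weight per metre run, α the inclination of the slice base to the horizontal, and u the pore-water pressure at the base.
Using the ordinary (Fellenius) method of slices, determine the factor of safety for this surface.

FS = 1.11

Ordinary method of slices: FS = Σ[c'·Δl_i + (W_i cosα_i − u_i·Δl_i)·tanφ'] / Σ W_i sinα_i, with Δl_i = b_i / cosα_i.
Slice 1: Δl = 2.8/cos(-8.6°) = 2.832 m; N'_1 = 90·cos(-8.6°) − 13·2.832 = 52.2; c'Δl = 11.04; W sinα = -13.5
Slice 2: Δl = 2.8/cos5.1° = 2.811 m; N'_2 = 245·cos5.1° − 7·2.811 = 224.4; c'Δl = 10.96; W sinα = 21.8
Slice 3: Δl = 2.0/cos17.1° = 2.093 m; N'_3 = 179·cos17.1° − 38·2.093 = 91.6; c'Δl = 8.16; W sinα = 52.6
Slice 4: Δl = 3.0/cos30.5° = 3.482 m; N'_4 = 209·cos30.5° − 28·3.482 = 82.6; c'Δl = 13.58; W sinα = 106.1
Slice 5: Δl = 2.5/cos47.9° = 3.729 m; N'_5 = 74·cos47.9° − 11·3.729 = 8.6; c'Δl = 14.54; W sinα = 54.9
Σc'Δl = 58.3 kN/m; ΣN' = 459.3 kN/m; ΣW sinα = 221.9 kN/m
Resisting = 58.3 + 459.3·tan22.2° = 58.3 + 187.4 = 245.7 kN/m
FS = 245.7 / 221.9 = 1.107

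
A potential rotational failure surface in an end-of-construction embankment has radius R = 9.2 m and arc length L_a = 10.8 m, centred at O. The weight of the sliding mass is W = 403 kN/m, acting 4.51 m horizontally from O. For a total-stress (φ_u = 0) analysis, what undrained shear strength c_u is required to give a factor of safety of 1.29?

FS = c_u·L_a·R / (W·d), so c_u = FS·W·d / (L_a·R).
c_u = 1.29·403·4.51 / (10.80·9.2) = 2344.6 / 99.36 = 23.60 kPa

c_u = 23.6 kPa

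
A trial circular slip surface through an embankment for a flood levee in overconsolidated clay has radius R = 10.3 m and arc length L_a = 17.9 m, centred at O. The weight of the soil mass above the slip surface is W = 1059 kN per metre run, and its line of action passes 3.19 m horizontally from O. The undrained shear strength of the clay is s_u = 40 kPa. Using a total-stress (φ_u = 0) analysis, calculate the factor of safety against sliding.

Taking moments about the centre O, the resisting moment is provided by the undrained shear strength acting along the arc:
M_R = s_u·L_a·R = 40·17.90·10.3 = 7374.8 kN·m/m
M_D = W·d = 1059·3.19 = 3378.2 kN·m/m
FS = M_R / M_D = 7374.8 / 3378.2 = 2.183

FS = 2.18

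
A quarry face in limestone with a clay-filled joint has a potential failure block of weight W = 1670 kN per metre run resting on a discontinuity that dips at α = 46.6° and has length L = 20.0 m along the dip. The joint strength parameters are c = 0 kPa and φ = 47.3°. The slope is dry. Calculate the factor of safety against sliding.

FS = 1.02

Resolving the block weight along and normal to the plane and applying the Mohr–Coulomb strength on the joint:
N' = W cosα = 1670·cos46.6° = 1147.4 kN/m
Driving force T = W sinα = 1670·sin46.6° = 1213.4 kN/m
Resisting force R = c·L + N'·tanφ = 0·20.0 + 1147.4·tan47.3° = 0.0 + 1243.5 = 1243.5 kN/m
FS = R / T = 1243.5 / 1213.4 = 1.025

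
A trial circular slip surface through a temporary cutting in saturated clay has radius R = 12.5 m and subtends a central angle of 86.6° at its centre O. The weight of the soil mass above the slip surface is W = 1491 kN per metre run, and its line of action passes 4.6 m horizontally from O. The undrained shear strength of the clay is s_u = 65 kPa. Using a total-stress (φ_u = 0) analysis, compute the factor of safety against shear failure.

Taking moments about the centre O, the resisting moment is provided by the undrained shear strength acting along the arc:
Arc length L_a = R·θ = 12.5·(86.6°·π/180) = 12.5·1.5115 = 18.89 m
M_R = s_u·L_a·R = 65·18.89·12.5 = 15350.7 kN·m/m
M_D = W·d = 1491·4.6 = 6858.6 kN·m/m
FS = M_R / M_D = 15350.7 / 6858.6 = 2.238

FS = 2.24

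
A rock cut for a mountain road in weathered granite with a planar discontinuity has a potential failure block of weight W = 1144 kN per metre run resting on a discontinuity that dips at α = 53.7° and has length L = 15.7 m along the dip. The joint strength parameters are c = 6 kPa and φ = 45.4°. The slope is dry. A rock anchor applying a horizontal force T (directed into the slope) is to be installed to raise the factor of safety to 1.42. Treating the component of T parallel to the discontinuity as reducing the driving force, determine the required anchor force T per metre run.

T = 319 kN/m

Resolving forces along and normal to the sliding plane, with the horizontal anchor force T adding T·sinα to the effective normal force and T·cosα acting up the plane against the driving force:
FS = [cL + (W cosα + T sinα) tanφ] / [W sinα − T cosα]
Without the anchor: N' = 677.3 kN/m, driving T_d = 922.0 kN/m, resisting R = 6·15.7 + 677.3·tan45.4° = 781.0 kN/m, FS = 0.85.
Setting FS = 1.42 and solving for T:
1.42·(922.0 − T cos53.7°) = 781.0 + T sin53.7°·tan45.4°
T·(sin53.7°·tan45.4° + 1.42·cos53.7°) = 1.42·922.0 − 781.0
T·(0.8059·1.0141 + 1.42·0.5920) = 1309.2 − 781.0 = 528.2
T·1.6579 = 528.2
T = 318.6 kN/m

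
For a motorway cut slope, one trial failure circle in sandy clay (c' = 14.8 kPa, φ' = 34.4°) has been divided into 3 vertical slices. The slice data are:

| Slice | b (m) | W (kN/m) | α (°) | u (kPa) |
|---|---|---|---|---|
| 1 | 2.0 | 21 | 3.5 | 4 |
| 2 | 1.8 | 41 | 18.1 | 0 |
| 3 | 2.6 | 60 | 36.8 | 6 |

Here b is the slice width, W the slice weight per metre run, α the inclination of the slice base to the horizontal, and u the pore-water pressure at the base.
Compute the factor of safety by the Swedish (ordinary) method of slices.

FS = 3.22

Ordinary method of slices: FS = Σ[c'·Δl_i + (W_i cosα_i − u_i·Δl_i)·tanφ'] / Σ W_i sinα_i, with Δl_i = b_i / cosα_i.
Slice 1: Δl = 2.0/cos3.5° = 2.004 m; N'_1 = 21·cos3.5° − 4·2.004 = 12.9; c'Δl = 29.66; W sinα = 1.3
Slice 2: Δl = 1.8/cos18.1° = 1.894 m; N'_2 = 41·cos18.1° − 0·1.894 = 39.0; c'Δl = 28.03; W sinα = 12.7
Slice 3: Δl = 2.6/cos36.8° = 3.247 m; N'_3 = 60·cos36.8° − 6·3.247 = 28.6; c'Δl = 48.06; W sinα = 35.9
Σc'Δl = 105.7 kN/m; ΣN' = 80.5 kN/m; ΣW sinα = 50.0 kN/m
Resisting = 105.7 + 80.5·tan34.4° = 105.7 + 55.1 = 160.8 kN/m
FS = 160.8 / 50.0 = 3.219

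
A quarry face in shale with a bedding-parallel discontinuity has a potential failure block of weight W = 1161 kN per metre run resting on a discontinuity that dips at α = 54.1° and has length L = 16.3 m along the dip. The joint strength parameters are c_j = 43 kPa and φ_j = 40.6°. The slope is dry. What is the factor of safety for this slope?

FS = 1.37

Resolving the block weight along and normal to the plane and applying the Mohr–Coulomb strength on the joint:
N' = W cosα = 1161·cos54.1° = 680.8 kN/m
Driving force T = W sinα = 1161·sin54.1° = 940.5 kN/m
Resisting force R = c_j·L + N'·tanφ_j = 43·16.3 + 680.8·tan40.6° = 700.9 + 583.5 = 1284.4 kN/m
FS = R / T = 1284.4 / 940.5 = 1.366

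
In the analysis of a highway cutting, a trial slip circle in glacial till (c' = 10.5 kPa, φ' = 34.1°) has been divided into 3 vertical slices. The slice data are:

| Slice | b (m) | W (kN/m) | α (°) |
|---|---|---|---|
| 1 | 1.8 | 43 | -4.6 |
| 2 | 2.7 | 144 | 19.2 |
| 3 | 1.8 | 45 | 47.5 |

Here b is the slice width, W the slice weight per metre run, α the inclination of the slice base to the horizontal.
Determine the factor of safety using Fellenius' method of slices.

FS = 2.84

Ordinary method of slices: FS = Σ[c'·Δl_i + (W_i cosα_i)·tanφ'] / Σ W_i sinα_i, with Δl_i = b_i / cosα_i.
Slice 1: Δl = 1.8/cos(-4.6°) = 1.806 m; N'_1 = 43·cos(-4.6°) = 42.9; c'Δl = 18.96; W sinα = -3.4
Slice 2: Δl = 2.7/cos19.2° = 2.859 m; N'_2 = 144·cos19.2° = 136.0; c'Δl = 30.02; W sinα = 47.4
Slice 3: Δl = 1.8/cos47.5° = 2.664 m; N'_3 = 45·cos47.5° = 30.4; c'Δl = 27.98; W sinα = 33.2
Σc'Δl = 77.0 kN/m; ΣN' = 209.3 kN/m; ΣW sinα = 77.1 kN/m
Resisting = 77.0 + 209.3·tan34.1° = 77.0 + 141.7 = 218.6 kN/m
FS = 218.6 / 77.1 = 2.836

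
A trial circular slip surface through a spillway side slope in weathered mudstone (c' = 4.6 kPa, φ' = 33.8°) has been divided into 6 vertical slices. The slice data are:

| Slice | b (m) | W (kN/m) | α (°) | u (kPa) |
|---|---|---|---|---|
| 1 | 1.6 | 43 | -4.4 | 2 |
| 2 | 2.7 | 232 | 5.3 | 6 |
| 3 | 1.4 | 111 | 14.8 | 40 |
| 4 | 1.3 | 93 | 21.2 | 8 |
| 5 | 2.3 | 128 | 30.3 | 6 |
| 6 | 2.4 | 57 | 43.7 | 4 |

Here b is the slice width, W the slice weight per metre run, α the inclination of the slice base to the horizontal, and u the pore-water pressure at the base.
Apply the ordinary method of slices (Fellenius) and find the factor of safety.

Ordinary method of slices: FS = Σ[c'·Δl_i + (W_i cosα_i − u_i·Δl_i)·tanφ'] / Σ W_i sinα_i, with Δl_i = b_i / cosα_i.
Slice 1: Δl = 1.6/cos(-4.4°) = 1.605 m; N'_1 = 43·cos(-4.4°) − 2·1.605 = 39.7; c'Δl = 7.38; W sinα = -3.3
Slice 2: Δl = 2.7/cos5.3° = 2.712 m; N'_2 = 232·cos5.3° − 6·2.712 = 214.7; c'Δl = 12.47; W sinα = 21.4
Slice 3: Δl = 1.4/cos14.8° = 1.448 m; N'_3 = 111·cos14.8° − 40·1.448 = 49.4; c'Δl = 6.66; W sinα = 28.4
Slice 4: Δl = 1.3/cos21.2° = 1.394 m; N'_4 = 93·cos21.2° − 8·1.394 = 75.6; c'Δl = 6.41; W sinα = 33.6
Slice 5: Δl = 2.3/cos30.3° = 2.664 m; N'_5 = 128·cos30.3° − 6·2.664 = 94.5; c'Δl = 12.25; W sinα = 64.6
Slice 6: Δl = 2.4/cos43.7° = 3.320 m; N'_6 = 57·cos43.7° − 4·3.320 = 27.9; c'Δl = 15.27; W sinα = 39.4
Σc'Δl = 60.5 kN/m; ΣN' = 501.8 kN/m; ΣW sinα = 184.1 kN/m
Resisting = 60.5 + 501.8·tan33.8° = 60.5 + 335.9 = 396.4 kN/m
FS = 396.4 / 184.1 = 2.153

FS = 2.15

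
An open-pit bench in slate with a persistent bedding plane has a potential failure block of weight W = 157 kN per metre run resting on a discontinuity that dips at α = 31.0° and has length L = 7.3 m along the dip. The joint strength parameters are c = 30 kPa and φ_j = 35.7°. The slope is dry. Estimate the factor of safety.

Resolving the block weight along and normal to the plane and applying the Mohr–Coulomb strength on the joint:
N' = W cosα = 157·cos31.0° = 134.6 kN/m
Driving force T = W sinα = 157·sin31.0° = 80.9 kN/m
Resisting force R = c·L + N'·tanφ_j = 30·7.3 + 134.6·tan35.7° = 219.0 + 96.7 = 315.7 kN/m
FS = R / T = 315.7 / 80.9 = 3.904

FS = 3.90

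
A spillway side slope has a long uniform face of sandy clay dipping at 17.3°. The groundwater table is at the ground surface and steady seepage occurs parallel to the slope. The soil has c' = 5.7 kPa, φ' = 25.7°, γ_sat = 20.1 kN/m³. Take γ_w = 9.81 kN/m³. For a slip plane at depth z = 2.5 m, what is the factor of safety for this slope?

With seepage parallel to the slope and the water table at the surface, the effective normal stress on the slip plane uses the buoyant unit weight γ' = γ_sat − γ_w while the driving shear stress uses γ_sat:
FS = [c' + γ' z cos²β tanφ'] / [γ_sat z sinβ cosβ]
γ' = 20.1 − 9.81 = 10.29 kN/m³
Numerator = 5.7 + 10.29·2.5·cos²17.3°·tan25.7° = 5.7 + 10.29·2.5·0.9116·0.4813 = 16.986 kPa
Denominator = 20.1·2.5·sin17.3°·cos17.3° = 20.1·2.5·0.2974·0.9548 = 14.267 kPa
FS = 16.986 / 14.267 = 1.191

FS = 1.19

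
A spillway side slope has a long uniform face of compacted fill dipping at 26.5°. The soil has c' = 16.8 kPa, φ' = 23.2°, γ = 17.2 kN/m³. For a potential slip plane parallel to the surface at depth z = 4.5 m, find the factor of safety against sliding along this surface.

For an infinite slope with a slip plane parallel to the surface (no pore pressure): FS = [c' + γz cos²β tanφ'] / [γz sinβ cosβ].
γz = 17.2·4.5 = 77.40 kN/m²
Numerator = 16.8 + 77.40·cos²26.5°·tan23.2° = 16.8 + 77.40·0.8009·0.4286 = 43.369 kPa
Denominator = 77.40·sin26.5°·cos26.5° = 77.40·0.4462·0.8949 = 30.907 kPa
FS = 43.369 / 30.907 = 1.403

FS = 1.40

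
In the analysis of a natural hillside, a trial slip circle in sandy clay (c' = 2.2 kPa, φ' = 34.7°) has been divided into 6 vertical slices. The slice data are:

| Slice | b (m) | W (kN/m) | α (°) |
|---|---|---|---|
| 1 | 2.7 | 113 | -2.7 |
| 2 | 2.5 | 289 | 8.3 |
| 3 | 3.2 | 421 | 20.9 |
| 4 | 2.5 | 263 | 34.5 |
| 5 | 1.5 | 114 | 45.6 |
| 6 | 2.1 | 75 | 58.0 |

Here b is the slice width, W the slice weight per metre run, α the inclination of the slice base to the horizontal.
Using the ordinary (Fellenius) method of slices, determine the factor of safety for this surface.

Ordinary method of slices: FS = Σ[c'·Δl_i + (W_i cosα_i)·tanφ'] / Σ W_i sinα_i, with Δl_i = b_i / cosα_i.
Slice 1: Δl = 2.7/cos(-2.7°) = 2.703 m; N'_1 = 113·cos(-2.7°) = 112.9; c'Δl = 5.95; W sinα = -5.3
Slice 2: Δl = 2.5/cos8.3° = 2.526 m; N'_2 = 289·cos8.3° = 286.0; c'Δl = 5.56; W sinα = 41.7
Slice 3: Δl = 3.2/cos20.9° = 3.425 m; N'_3 = 421·cos20.9° = 393.3; c'Δl = 7.54; W sinα = 150.2
Slice 4: Δl = 2.5/cos34.5° = 3.034 m; N'_4 = 263·cos34.5° = 216.7; c'Δl = 6.67; W sinα = 149.0
Slice 5: Δl = 1.5/cos45.6° = 2.144 m; N'_5 = 114·cos45.6° = 79.8; c'Δl = 4.72; W sinα = 81.4
Slice 6: Δl = 2.1/cos58.0° = 3.963 m; N'_6 = 75·cos58.0° = 39.7; c'Δl = 8.72; W sinα = 63.6
Σc'Δl = 39.1 kN/m; ΣN' = 1128.4 kN/m; ΣW sinα = 480.6 kN/m
Resisting = 39.1 + 1128.4·tan34.7° = 39.1 + 781.3 = 820.5 kN/m
FS = 820.5 / 480.6 = 1.707

FS = 1.71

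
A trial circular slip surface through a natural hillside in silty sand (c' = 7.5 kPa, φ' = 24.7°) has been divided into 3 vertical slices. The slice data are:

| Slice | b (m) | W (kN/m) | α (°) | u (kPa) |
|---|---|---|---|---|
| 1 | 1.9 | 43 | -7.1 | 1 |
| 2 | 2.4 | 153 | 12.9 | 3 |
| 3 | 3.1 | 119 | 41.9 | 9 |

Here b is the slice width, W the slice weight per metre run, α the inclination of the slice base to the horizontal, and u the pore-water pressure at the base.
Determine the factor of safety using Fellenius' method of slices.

FS = 1.58

Ordinary method of slices: FS = Σ[c'·Δl_i + (W_i cosα_i − u_i·Δl_i)·tanφ'] / Σ W_i sinα_i, with Δl_i = b_i / cosα_i.
Slice 1: Δl = 1.9/cos(-7.1°) = 1.915 m; N'_1 = 43·cos(-7.1°) − 1·1.915 = 40.8; c'Δl = 14.36; W sinα = -5.3
Slice 2: Δl = 2.4/cos12.9° = 2.462 m; N'_2 = 153·cos12.9° − 3·2.462 = 141.8; c'Δl = 18.47; W sinα = 34.2
Slice 3: Δl = 3.1/cos41.9° = 4.165 m; N'_3 = 119·cos41.9° − 9·4.165 = 51.1; c'Δl = 31.24; W sinα = 79.5
Σc'Δl = 64.1 kN/m; ΣN' = 233.6 kN/m; ΣW sinα = 108.3 kN/m
Resisting = 64.1 + 233.6·tan24.7° = 64.1 + 107.4 = 171.5 kN/m
FS = 171.5 / 108.3 = 1.583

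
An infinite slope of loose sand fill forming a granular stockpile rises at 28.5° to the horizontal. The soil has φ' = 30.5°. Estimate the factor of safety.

FS = 1.08

For a dry cohesionless infinite slope the factor of safety is FS = tanφ' / tanβ.
FS = tan30.5° / tan28.5° = 0.5890 / 0.5430 = 1.085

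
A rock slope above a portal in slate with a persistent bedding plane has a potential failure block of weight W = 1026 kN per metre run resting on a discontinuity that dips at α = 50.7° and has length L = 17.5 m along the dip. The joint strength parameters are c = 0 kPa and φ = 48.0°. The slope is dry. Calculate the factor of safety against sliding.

FS = 0.91

Resolving the block weight along and normal to the plane and applying the Mohr–Coulomb strength on the joint:
N' = W cosα = 1026·cos50.7° = 649.8 kN/m
Driving force T = W sinα = 1026·sin50.7° = 794.0 kN/m
Resisting force R = c·L + N'·tanφ = 0·17.5 + 649.8·tan48.0° = 0.0 + 721.7 = 721.7 kN/m
FS = R / T = 721.7 / 794.0 = 0.909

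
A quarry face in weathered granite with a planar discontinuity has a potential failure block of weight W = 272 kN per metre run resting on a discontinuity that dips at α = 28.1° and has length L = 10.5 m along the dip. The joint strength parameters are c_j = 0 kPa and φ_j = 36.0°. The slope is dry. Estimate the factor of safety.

Resolving the block weight along and normal to the plane and applying the Mohr–Coulomb strength on the joint:
N' = W cosα = 272·cos28.1° = 239.9 kN/m
Driving force T = W sinα = 272·sin28.1° = 128.1 kN/m
Resisting force R = c_j·L + N'·tanφ_j = 0·10.5 + 239.9·tan36.0° = 0.0 + 174.3 = 174.3 kN/m
FS = R / T = 174.3 / 128.1 = 1.361

FS = 1.36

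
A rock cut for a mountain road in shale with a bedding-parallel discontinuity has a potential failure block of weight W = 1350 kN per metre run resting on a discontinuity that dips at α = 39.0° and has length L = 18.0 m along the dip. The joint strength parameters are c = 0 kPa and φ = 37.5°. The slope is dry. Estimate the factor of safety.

FS = 0.95

Resolving the block weight along and normal to the plane and applying the Mohr–Coulomb strength on the joint:
N' = W cosα = 1350·cos39.0° = 1049.1 kN/m
Driving force T = W sinα = 1350·sin39.0° = 849.6 kN/m
Resisting force R = c·L + N'·tanφ = 0·18.0 + 1049.1·tan37.5° = 0.0 + 805.0 = 805.0 kN/m
FS = R / T = 805.0 / 849.6 = 0.948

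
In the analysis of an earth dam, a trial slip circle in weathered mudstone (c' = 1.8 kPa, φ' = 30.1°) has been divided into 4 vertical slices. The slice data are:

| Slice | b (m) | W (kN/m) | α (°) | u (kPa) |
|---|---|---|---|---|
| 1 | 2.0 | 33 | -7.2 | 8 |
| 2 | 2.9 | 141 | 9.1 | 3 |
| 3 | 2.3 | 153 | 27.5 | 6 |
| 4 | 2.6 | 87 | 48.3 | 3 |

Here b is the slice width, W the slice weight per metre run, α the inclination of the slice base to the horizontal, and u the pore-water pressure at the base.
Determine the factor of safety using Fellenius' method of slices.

FS = 1.32

Ordinary method of slices: FS = Σ[c'·Δl_i + (W_i cosα_i − u_i·Δl_i)·tanφ'] / Σ W_i sinα_i, with Δl_i = b_i / cosα_i.
Slice 1: Δl = 2.0/cos(-7.2°) = 2.016 m; N'_1 = 33·cos(-7.2°) − 8·2.016 = 16.6; c'Δl = 3.63; W sinα = -4.1
Slice 2: Δl = 2.9/cos9.1° = 2.937 m; N'_2 = 141·cos9.1° − 3·2.937 = 130.4; c'Δl = 5.29; W sinα = 22.3
Slice 3: Δl = 2.3/cos27.5° = 2.593 m; N'_3 = 153·cos27.5° − 6·2.593 = 120.2; c'Δl = 4.67; W sinα = 70.6
Slice 4: Δl = 2.6/cos48.3° = 3.908 m; N'_4 = 87·cos48.3° − 3·3.908 = 46.1; c'Δl = 7.04; W sinα = 65.0
Σc'Δl = 20.6 kN/m; ΣN' = 313.3 kN/m; ΣW sinα = 153.8 kN/m
Resisting = 20.6 + 313.3·tan30.1° = 20.6 + 181.6 = 202.2 kN/m
FS = 202.2 / 153.8 = 1.315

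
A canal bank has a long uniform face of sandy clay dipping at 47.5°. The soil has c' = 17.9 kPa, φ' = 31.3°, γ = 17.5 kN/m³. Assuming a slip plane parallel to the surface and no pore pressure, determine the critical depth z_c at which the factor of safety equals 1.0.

Setting FS = 1.00 in FS = [c' + γz cos²β tanφ'] / [γz sinβ cosβ] and solving for z:
z = c' / [γ cosβ (FS·sinβ − cosβ·tanφ')]
  = 17.9 / [17.5·cos47.5°·(1.00·sin47.5° − cos47.5°·tan31.3°)]
  = 17.9 / [17.5·0.6756·(1.00·0.7373 − 0.6756·0.6080)]
  = 17.9 / 3.8603 = 4.637 m

z_c = 4.64 m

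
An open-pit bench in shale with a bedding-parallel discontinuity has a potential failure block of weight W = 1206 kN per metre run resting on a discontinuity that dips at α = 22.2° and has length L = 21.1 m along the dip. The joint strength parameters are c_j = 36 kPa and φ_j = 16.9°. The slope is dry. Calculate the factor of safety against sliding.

FS = 2.41

Resolving the block weight along and normal to the plane and applying the Mohr–Coulomb strength on the joint:
N' = W cosα = 1206·cos22.2° = 1116.6 kN/m
Driving force T = W sinα = 1206·sin22.2° = 455.7 kN/m
Resisting force R = c_j·L + N'·tanφ_j = 36·21.1 + 1116.6·tan16.9° = 759.6 + 339.2 = 1098.8 kN/m
FS = R / T = 1098.8 / 455.7 = 2.411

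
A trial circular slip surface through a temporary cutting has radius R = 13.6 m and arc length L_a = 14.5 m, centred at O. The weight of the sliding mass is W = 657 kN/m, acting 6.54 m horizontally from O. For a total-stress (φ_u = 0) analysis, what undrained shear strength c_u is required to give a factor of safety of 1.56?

c_u = 34.0 kPa

FS = c_u·L_a·R / (W·d), so c_u = FS·W·d / (L_a·R).
c_u = 1.56·657·6.54 / (14.50·13.6) = 6703.0 / 197.20 = 33.99 kPa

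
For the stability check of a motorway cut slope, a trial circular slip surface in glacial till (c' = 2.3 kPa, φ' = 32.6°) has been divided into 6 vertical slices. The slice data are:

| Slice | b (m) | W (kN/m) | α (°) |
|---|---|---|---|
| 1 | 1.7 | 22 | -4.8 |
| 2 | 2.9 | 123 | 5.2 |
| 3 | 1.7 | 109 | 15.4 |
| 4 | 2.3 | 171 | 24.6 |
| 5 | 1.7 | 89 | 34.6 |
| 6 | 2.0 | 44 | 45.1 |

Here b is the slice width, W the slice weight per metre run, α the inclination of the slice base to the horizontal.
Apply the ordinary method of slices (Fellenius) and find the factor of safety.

Ordinary method of slices: FS = Σ[c'·Δl_i + (W_i cosα_i)·tanφ'] / Σ W_i sinα_i, with Δl_i = b_i / cosα_i.
Slice 1: Δl = 1.7/cos(-4.8°) = 1.706 m; N'_1 = 22·cos(-4.8°) = 21.9; c'Δl = 3.92; W sinα = -1.8
Slice 2: Δl = 2.9/cos5.2° = 2.912 m; N'_2 = 123·cos5.2° = 122.5; c'Δl = 6.70; W sinα = 11.1
Slice 3: Δl = 1.7/cos15.4° = 1.763 m; N'_3 = 109·cos15.4° = 105.1; c'Δl = 4.06; W sinα = 28.9
Slice 4: Δl = 2.3/cos24.6° = 2.530 m; N'_4 = 171·cos24.6° = 155.5; c'Δl = 5.82; W sinα = 71.2
Slice 5: Δl = 1.7/cos34.6° = 2.065 m; N'_5 = 89·cos34.6° = 73.3; c'Δl = 4.75; W sinα = 50.5
Slice 6: Δl = 2.0/cos45.1° = 2.833 m; N'_6 = 44·cos45.1° = 31.1; c'Δl = 6.52; W sinα = 31.2
Σc'Δl = 31.8 kN/m; ΣN' = 509.3 kN/m; ΣW sinα = 191.1 kN/m
Resisting = 31.8 + 509.3·tan32.6° = 31.8 + 325.7 = 357.5 kN/m
FS = 357.5 / 191.1 = 1.870

FS = 1.87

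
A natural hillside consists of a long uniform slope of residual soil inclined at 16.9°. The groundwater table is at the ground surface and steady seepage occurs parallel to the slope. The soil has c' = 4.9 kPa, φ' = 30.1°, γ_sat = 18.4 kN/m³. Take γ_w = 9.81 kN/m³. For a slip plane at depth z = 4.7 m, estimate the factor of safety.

FS = 1.09

With seepage parallel to the slope and the water table at the surface, the effective normal stress on the slip plane uses the buoyant unit weight γ' = γ_sat − γ_w while the driving shear stress uses γ_sat:
FS = [c' + γ' z cos²β tanφ'] / [γ_sat z sinβ cosβ]
γ' = 18.4 − 9.81 = 8.59 kN/m³
Numerator = 4.9 + 8.59·4.7·cos²16.9°·tan30.1° = 4.9 + 8.59·4.7·0.9155·0.5797 = 26.326 kPa
Denominator = 18.4·4.7·sin16.9°·cos16.9° = 18.4·4.7·0.2907·0.9568 = 24.054 kPa
FS = 26.326 / 24.054 = 1.094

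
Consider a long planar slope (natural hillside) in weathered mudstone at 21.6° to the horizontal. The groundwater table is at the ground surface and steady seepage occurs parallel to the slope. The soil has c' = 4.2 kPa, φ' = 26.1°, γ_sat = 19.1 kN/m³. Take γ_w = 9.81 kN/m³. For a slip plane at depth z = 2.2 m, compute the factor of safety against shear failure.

With seepage parallel to the slope and the water table at the surface, the effective normal stress on the slip plane uses the buoyant unit weight γ' = γ_sat − γ_w while the driving shear stress uses γ_sat:
FS = [c' + γ' z cos²β tanφ'] / [γ_sat z sinβ cosβ]
γ' = 19.1 − 9.81 = 9.29 kN/m³
Numerator = 4.2 + 9.29·2.2·cos²21.6°·tan26.1° = 4.2 + 9.29·2.2·0.8645·0.4899 = 12.856 kPa
Denominator = 19.1·2.2·sin21.6°·cos21.6° = 19.1·2.2·0.3681·0.9298 = 14.382 kPa
FS = 12.856 / 14.382 = 0.894

FS = 0.89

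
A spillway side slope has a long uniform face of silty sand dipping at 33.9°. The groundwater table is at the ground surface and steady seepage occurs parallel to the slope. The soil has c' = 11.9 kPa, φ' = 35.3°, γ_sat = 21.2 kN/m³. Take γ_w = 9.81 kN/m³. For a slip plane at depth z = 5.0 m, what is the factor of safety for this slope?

With seepage parallel to the slope and the water table at the surface, the effective normal stress on the slip plane uses the buoyant unit weight γ' = γ_sat − γ_w while the driving shear stress uses γ_sat:
FS = [c' + γ' z cos²β tanφ'] / [γ_sat z sinβ cosβ]
γ' = 21.2 − 9.81 = 11.39 kN/m³
Numerator = 11.9 + 11.39·5.0·cos²33.9°·tan35.3° = 11.9 + 11.39·5.0·0.6889·0.7080 = 39.679 kPa
Denominator = 21.2·5.0·sin33.9°·cos33.9° = 21.2·5.0·0.5577·0.8300 = 49.071 kPa
FS = 39.679 / 49.071 = 0.809

FS = 0.81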